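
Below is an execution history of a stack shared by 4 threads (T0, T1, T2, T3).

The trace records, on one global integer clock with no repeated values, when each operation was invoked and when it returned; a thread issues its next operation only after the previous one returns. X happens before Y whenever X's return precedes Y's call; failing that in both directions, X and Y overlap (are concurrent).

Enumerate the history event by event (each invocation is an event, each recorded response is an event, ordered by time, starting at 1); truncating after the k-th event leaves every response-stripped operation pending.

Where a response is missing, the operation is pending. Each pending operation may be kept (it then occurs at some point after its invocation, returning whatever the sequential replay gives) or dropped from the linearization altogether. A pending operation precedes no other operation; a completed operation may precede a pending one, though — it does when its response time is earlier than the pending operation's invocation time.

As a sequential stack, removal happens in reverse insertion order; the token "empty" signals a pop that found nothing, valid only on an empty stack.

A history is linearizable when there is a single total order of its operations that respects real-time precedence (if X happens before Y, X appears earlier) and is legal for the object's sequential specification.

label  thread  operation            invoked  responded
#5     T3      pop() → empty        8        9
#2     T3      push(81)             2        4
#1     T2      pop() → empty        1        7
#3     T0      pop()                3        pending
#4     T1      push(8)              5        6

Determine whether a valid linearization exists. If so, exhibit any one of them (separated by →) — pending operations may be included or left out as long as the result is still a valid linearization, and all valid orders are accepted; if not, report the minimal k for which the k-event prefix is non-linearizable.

the violation lands at event 9, #5's response at time 9: events 1..8 linearize, events 1..9 do not
real-time-consistent orders of the 4 completed operations: 3 — all fail the stack replay
including or dropping the 1 pending operation (#3) in any combination fails
one such order, #1, #2, #4, #5 (pending dropped), breaks at step 4 where #5 pop() → empty is illegal
one such order, #2, #1, #4, #5 (pending dropped), breaks at step 2 where #1 pop() → empty is illegal

not linearizable — minimal violating prefix: 9 events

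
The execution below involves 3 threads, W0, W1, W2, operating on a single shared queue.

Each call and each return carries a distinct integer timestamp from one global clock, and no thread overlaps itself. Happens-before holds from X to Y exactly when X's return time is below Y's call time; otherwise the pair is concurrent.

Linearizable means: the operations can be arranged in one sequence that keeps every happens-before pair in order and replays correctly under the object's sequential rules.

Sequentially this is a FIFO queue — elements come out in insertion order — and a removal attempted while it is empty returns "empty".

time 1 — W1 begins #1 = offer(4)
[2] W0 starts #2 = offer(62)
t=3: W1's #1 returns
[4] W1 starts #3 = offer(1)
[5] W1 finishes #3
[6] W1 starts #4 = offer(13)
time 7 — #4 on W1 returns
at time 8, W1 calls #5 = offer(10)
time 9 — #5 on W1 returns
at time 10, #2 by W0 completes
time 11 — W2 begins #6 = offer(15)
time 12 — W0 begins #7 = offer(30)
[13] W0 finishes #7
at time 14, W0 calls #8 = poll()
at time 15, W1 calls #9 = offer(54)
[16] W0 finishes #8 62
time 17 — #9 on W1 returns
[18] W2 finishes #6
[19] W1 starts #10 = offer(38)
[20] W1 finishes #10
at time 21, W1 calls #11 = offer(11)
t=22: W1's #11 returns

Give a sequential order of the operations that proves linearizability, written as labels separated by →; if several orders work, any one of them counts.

#2 → #1 → #3 → #4 → #5 → #6 → #7 → #8 → #9 → #10 → #11

step 1: #2 offer(62) — queue <62>
step 2: #1 offer(4) — queue <62,4>
step 3: #3 offer(1) — queue <62,4,1>
step 4: #4 offer(13) — queue <62,4,1,13>
step 5: #5 offer(10) — queue <62,4,1,13,10>
step 6: #6 offer(15) — queue <62,4,1,13,10,15>
step 7: #7 offer(30) — queue <62,4,1,13,10,15,30>
step 8: #8 poll() → 62 — queue <4,1,13,10,15,30>
step 9: #9 offer(54) — queue <4,1,13,10,15,30,54>
step 10: #10 offer(38) — queue <4,1,13,10,15,30,54,38>
step 11: #11 offer(11) — queue <4,1,13,10,15,30,54,38,11>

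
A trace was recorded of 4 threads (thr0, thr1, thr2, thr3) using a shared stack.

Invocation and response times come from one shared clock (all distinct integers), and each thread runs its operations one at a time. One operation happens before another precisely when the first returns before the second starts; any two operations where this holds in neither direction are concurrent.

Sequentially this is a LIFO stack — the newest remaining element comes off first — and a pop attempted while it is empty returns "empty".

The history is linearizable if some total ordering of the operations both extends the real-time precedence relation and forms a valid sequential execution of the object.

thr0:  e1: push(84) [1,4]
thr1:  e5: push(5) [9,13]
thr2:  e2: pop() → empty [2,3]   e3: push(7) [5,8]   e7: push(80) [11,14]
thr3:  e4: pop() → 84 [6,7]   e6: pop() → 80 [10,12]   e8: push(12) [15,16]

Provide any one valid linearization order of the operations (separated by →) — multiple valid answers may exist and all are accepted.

e2 → e1 → e4 → e3 → e5 → e7 → e6 → e8

1. e2 pop() → empty, leaving stack <>
2. e1 push(84), leaving stack <84>
3. e4 pop() → 84, leaving stack <>
4. e3 push(7), leaving stack <7>
5. e5 push(5), leaving stack <7,5>
6. e7 push(80), leaving stack <7,5,80>
7. e6 pop() → 80, leaving stack <7,5>
8. e8 push(12), leaving stack <7,5,12>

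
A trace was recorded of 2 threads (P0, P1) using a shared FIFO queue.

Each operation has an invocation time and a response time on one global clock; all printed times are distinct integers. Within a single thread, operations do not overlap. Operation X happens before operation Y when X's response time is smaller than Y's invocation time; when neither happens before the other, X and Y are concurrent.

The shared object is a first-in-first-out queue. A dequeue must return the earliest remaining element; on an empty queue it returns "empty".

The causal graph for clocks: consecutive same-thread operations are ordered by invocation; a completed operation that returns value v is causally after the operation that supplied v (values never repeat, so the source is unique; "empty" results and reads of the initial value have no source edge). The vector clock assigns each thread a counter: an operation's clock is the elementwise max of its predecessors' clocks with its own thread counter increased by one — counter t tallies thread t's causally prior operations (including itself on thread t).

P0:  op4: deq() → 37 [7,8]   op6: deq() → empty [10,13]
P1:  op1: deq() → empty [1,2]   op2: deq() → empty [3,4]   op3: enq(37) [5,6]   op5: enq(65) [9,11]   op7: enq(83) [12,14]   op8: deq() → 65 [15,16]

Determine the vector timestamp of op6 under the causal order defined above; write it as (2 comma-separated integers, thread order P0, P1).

(2, 3)

root op op1, invoked 1: fresh clock plus P1's own tick → (0, 1)
invoked at 3, op2 merges VC(op1)=(0, 1) and bumps P1's slot → (0, 2)
invoked at 5, op3 merges VC(op2)=(0, 2) and bumps P1's slot → (0, 3)
invoked at 9, op5 merges VC(op3)=(0, 3) and bumps P1's slot → (0, 4)
invoked at 7, op4 merges VC(op3)=(0, 3) and bumps P0's slot → (1, 3)
invoked at 12, op7 merges VC(op5)=(0, 4) and bumps P1's slot → (0, 5)
invoked at 10, op6 merges VC(op4)=(1, 3) and bumps P0's slot → (2, 3)
invoked at 15, op8 merges VC(op5)=(0, 4), VC(op7)=(0, 5) and bumps P1's slot → (0, 6)
target: VC(op6) = (2, 3)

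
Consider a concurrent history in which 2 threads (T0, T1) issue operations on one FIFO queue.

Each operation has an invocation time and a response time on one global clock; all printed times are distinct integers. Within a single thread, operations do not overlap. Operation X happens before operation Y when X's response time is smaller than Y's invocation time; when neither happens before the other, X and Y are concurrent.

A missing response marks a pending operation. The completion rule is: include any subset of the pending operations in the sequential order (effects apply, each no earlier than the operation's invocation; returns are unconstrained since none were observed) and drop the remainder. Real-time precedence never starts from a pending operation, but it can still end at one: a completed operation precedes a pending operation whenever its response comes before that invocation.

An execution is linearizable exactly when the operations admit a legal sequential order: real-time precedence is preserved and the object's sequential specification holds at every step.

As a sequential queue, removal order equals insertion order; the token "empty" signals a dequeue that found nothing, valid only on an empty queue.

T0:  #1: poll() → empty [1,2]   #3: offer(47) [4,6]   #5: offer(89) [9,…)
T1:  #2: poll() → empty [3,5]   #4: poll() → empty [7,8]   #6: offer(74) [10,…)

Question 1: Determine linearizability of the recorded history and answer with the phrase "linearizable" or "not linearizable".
not linearizable

prefix check: 1..7 passes, 1..8 fails once #4's time-8 response joins
4 completed operations, 2 real-time-consistent orders — every FIFO queue replay fails
sample order #1, #2, #3, #4 stalls at step 4 — #4 poll() → empty has no legal effect
sample order #1, #3, #2, #4 stalls at step 3 — #2 poll() → empty has no legal effect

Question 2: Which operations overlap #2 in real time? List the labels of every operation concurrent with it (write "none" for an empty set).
#3

#2 runs from 3 to 5; window-overlapping ops are concurrent
#1 [1,2]: before
#3 [4,6]: concurrent
#4 [7,8]: after
#5 [9,…): after
#6 [10,…): after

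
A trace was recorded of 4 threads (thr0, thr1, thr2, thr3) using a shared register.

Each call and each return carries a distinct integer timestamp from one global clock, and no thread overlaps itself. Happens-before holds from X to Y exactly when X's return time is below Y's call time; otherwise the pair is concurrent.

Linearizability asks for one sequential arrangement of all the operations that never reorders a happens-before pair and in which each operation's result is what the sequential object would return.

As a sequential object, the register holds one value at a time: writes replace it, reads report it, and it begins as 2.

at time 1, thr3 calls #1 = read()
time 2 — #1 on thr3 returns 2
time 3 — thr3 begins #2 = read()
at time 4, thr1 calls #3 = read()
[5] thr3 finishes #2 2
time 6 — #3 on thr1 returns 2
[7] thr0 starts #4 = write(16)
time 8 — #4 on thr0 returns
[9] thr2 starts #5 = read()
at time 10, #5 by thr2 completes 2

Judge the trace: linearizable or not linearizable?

the violation lands at event 10, #5's response at time 10: events 1..9 linearize, events 1..10 do not
the 5 completed operations admit 2 real-time orders; each fails the register replay
sample order #1, #2, #3, #4, #5 stalls at step 5 — #5 read() → 2 has no legal effect
sample order #1, #3, #2, #4, #5 stalls at step 5 — #5 read() → 2 has no legal effect

not linearizable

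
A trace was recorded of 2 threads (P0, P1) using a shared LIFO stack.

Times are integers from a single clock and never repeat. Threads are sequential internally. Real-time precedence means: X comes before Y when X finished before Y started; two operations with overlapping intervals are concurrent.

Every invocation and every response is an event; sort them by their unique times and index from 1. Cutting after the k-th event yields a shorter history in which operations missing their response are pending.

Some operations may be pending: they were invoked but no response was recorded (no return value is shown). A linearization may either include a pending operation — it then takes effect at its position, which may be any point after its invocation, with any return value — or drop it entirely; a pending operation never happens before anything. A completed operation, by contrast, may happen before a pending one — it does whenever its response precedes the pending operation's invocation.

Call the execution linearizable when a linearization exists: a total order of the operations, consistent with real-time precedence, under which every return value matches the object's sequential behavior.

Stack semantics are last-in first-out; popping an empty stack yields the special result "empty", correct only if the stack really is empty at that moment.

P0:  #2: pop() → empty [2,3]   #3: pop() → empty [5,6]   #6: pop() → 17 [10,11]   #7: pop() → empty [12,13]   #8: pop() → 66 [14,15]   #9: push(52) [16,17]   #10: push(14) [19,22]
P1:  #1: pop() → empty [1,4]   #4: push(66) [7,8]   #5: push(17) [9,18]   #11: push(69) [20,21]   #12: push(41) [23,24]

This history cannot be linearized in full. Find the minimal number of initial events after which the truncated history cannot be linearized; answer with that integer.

13

events 1..12 are linearizable, e.g. via #1, #2, #3, #4, #5, #6:
1. #1 pop() → empty, leaving stack <>
2. #2 pop() → empty, leaving stack <>
3. #3 pop() → empty, leaving stack <>
4. #4 push(66), leaving stack <66>
5. #5 push(17) (pending, included), leaving stack <66,17>
6. #6 pop() → 17, leaving stack <66>
once event 13 joins (#7's response, time 13), exhaustive search finds no witness
including or dropping the 1 pending operation (#5) in any combination fails
take #1, #2, #3, #4, #6, #7 (pending dropped): step 5 already fails, because #6 pop() → 17 cannot occur there
take #2, #1, #3, #4, #6, #7 (pending dropped): step 5 already fails, because #6 pop() → 17 cannot occur there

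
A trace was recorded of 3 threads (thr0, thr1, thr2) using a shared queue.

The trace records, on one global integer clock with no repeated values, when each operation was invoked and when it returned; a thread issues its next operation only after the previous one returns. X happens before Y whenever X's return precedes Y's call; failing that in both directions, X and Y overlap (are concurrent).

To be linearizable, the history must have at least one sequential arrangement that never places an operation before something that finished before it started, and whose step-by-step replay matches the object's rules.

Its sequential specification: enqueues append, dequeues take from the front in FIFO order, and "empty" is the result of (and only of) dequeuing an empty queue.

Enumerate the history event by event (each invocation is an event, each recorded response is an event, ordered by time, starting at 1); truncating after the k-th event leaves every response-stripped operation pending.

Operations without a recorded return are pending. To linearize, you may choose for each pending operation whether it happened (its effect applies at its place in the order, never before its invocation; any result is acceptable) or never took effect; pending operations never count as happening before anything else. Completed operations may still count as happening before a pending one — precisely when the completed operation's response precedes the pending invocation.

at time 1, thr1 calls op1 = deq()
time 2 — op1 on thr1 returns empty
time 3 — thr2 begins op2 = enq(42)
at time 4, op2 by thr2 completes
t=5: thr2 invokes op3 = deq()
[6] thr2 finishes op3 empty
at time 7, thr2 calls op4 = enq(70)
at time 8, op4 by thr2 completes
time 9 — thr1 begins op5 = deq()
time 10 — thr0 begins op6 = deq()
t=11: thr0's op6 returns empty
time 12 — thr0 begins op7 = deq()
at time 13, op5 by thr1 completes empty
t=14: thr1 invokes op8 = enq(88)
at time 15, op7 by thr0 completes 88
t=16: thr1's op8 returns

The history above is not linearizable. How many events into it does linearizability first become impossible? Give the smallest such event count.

events 1..5 are still linearizable — one witness is op1, op2:
1. op1 deq() → empty, leaving queue <>
2. op2 enq(42), leaving queue <42>
with event 6 included (op3 responding at time 6), all real-time-consistent orders fail
e.g. op1, op2, op3: illegal at step 3, since op3 deq() → empty cannot apply there

6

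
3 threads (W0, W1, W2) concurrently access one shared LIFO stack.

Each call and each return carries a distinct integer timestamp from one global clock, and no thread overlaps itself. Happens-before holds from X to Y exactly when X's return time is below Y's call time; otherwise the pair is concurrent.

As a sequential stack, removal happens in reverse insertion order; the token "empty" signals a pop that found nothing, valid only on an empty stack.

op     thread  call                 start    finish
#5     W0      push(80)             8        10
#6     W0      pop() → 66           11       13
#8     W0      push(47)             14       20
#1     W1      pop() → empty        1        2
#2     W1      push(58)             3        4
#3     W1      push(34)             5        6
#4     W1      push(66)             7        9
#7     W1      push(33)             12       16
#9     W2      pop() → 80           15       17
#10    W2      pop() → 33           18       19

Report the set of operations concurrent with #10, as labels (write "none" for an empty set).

#10 spans [18,19]: anything still running between times 18 and 19 counts as concurrent
#1 [1,2]: before
#2 [3,4]: before
#3 [5,6]: before
#4 [7,9]: before
#5 [8,10]: before
#6 [11,13]: before
#7 [12,16]: before
#8 [14,20]: concurrent
#9 [15,17]: before

#8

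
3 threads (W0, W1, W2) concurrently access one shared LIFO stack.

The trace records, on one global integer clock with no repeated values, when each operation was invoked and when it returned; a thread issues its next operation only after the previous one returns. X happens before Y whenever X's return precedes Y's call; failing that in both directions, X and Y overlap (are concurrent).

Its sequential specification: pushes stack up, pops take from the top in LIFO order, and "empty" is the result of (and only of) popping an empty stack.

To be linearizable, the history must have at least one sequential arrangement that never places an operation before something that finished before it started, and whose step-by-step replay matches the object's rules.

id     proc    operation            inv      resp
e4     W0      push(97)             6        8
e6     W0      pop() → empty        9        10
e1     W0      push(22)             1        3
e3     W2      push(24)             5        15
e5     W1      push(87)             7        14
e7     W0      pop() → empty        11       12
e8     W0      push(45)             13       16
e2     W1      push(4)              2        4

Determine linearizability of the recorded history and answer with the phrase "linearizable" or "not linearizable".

through event 9 a valid linearization exists; event 10 (e6 responding at time 10) ends that
no legal order exists: 2 real-time-consistent candidates over 4 completed LIFO stack operations, all rejected
no escape via the 2 pending operations (e3, e5): every completion choice fails
sample order e1, e2, e4, e6 (pending dropped) stalls at step 4 — e6 pop() → empty has no legal effect
sample order e2, e1, e4, e6 (pending dropped) stalls at step 4 — e6 pop() → empty has no legal effect

not linearizable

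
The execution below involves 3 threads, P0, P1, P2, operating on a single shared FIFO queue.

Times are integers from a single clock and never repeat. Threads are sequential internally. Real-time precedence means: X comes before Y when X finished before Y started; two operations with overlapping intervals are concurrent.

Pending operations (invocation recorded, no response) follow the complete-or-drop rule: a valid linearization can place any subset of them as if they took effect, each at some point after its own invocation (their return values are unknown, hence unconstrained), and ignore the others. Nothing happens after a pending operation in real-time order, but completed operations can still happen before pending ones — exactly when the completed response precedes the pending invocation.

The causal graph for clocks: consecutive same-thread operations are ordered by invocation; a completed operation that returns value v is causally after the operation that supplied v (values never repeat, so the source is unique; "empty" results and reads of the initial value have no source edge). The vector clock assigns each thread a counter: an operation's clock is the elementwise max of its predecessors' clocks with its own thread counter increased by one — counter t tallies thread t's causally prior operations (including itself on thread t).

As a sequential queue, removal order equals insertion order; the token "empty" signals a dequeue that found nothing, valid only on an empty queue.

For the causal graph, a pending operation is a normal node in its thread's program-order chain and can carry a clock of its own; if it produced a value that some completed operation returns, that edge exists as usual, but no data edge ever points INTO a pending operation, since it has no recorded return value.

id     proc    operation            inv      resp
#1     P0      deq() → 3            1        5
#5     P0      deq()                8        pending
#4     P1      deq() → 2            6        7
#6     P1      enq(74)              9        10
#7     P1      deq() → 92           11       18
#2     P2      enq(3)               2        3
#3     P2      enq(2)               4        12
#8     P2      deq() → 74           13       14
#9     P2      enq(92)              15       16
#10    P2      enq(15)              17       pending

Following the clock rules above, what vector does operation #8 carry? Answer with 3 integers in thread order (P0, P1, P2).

VC(#2, invoked at 2): no causal predecessors; +1 on P2 → (0, 0, 1)
#3, invoked 4, takes VC(#2)=(0, 0, 1) under max, adds 1 for P2 → (0, 0, 2)
#1, invoked 1, takes VC(#2)=(0, 0, 1) under max, adds 1 for P0 → (1, 0, 1)
#4, invoked 6, takes VC(#3)=(0, 0, 2) under max, adds 1 for P1 → (0, 1, 2)
#5, invoked 8, takes VC(#1)=(1, 0, 1) under max, adds 1 for P0 → (2, 0, 1)
#6, invoked 9, takes VC(#4)=(0, 1, 2) under max, adds 1 for P1 → (0, 2, 2)
#8, invoked 13, takes VC(#3)=(0, 0, 2), VC(#6)=(0, 2, 2) under max, adds 1 for P2 → (0, 2, 3)
#9, invoked 15, takes VC(#8)=(0, 2, 3) under max, adds 1 for P2 → (0, 2, 4)
#10, invoked 17, takes VC(#9)=(0, 2, 4) under max, adds 1 for P2 → (0, 2, 5)
#7, invoked 11, takes VC(#6)=(0, 2, 2), VC(#9)=(0, 2, 4) under max, adds 1 for P1 → (0, 3, 4)
target: VC(#8) = (0, 2, 3)

(0, 2, 3)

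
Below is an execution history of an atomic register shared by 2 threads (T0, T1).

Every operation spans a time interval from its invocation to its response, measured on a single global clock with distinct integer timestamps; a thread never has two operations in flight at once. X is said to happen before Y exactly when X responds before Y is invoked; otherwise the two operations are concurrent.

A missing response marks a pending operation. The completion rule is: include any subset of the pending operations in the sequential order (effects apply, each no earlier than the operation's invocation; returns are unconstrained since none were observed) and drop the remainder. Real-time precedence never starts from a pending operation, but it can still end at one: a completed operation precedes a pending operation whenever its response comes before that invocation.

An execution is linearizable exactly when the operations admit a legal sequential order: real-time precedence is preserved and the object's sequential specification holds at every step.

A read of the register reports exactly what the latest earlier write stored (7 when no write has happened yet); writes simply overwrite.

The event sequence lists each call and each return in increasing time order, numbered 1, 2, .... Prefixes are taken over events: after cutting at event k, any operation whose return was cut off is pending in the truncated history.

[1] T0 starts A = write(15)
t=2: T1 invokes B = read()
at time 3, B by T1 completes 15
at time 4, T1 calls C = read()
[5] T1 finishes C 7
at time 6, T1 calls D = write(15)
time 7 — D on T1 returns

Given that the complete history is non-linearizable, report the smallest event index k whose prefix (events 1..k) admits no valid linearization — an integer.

5

events 1..4 are linearizable, e.g. via A, B:
step 1: A write(15) (pending, included) — value 15
step 2: B read() → 15 — value 15
event 5 — C's response, time 5 — after it, nothing linearizes
no completion choice of the 1 pending operation (A) rescues it — every subset was tried
sample order B, C (pending dropped) stalls at step 1 — B read() → 15 has no legal effect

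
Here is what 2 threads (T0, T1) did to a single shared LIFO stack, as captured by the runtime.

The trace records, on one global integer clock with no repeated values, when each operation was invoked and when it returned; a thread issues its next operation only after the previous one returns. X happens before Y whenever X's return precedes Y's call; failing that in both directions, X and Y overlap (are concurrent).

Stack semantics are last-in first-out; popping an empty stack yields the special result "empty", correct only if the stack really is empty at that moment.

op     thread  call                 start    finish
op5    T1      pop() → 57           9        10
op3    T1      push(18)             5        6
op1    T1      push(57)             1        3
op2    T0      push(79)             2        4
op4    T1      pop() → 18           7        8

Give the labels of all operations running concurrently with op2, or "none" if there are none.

concurrent with op2 ([2,4]): every op whose interval crosses 2..4
op1 [1,3]: concurrent
op3 [5,6]: after
op4 [7,8]: after
op5 [9,10]: after

op1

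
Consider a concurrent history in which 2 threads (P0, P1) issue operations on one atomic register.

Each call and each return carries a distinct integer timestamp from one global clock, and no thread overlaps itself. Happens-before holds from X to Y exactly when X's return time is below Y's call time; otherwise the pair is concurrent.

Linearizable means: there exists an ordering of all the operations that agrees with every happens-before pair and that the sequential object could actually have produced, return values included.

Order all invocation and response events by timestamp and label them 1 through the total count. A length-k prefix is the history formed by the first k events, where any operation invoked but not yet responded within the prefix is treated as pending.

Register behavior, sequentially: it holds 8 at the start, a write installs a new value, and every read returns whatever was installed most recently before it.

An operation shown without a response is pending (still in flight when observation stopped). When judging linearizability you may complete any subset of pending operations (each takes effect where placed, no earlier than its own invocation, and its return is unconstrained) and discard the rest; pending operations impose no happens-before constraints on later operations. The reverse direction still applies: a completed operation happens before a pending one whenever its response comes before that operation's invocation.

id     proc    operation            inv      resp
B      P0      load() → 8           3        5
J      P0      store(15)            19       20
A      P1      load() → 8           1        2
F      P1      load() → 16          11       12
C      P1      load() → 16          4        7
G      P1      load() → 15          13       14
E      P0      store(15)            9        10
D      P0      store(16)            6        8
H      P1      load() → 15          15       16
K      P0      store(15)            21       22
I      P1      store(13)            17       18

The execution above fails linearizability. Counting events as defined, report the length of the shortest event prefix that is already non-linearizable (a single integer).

12

a valid linearization of events 1..11 exists, for instance A, B, D, C, E:
1. A load() → 8, leaving value 8
2. B load() → 8, leaving value 8
3. D store(16), leaving value 16
4. C load() → 16, leaving value 16
5. E store(15), leaving value 15
at event 12 (F's time-12 response) nothing linearizes any more
sample order A, B, C, D, E, F stalls at step 3 — C load() → 16 has no legal effect
sample order A, B, D, C, E, F stalls at step 6 — F load() → 16 has no legal effect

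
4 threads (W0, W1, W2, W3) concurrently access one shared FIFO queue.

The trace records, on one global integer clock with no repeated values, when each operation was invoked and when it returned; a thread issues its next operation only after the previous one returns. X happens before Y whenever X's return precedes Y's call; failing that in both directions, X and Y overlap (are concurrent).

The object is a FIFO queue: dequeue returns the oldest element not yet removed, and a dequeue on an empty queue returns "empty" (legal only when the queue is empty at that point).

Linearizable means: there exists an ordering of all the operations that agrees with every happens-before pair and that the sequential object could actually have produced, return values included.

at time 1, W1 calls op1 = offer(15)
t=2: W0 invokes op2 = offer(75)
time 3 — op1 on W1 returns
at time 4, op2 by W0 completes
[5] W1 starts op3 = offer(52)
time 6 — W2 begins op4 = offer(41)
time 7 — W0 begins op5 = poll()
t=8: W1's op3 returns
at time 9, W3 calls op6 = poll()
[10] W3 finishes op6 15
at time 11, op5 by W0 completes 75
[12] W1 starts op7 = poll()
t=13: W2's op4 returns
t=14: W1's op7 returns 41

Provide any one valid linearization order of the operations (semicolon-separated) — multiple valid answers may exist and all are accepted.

after step 1 (op1 offer(15)): queue <15>
after step 2 (op2 offer(75)): queue <15,75>
after step 3 (op4 offer(41)): queue <15,75,41>
after step 4 (op3 offer(52)): queue <15,75,41,52>
after step 5 (op6 poll() → 15): queue <75,41,52>
after step 6 (op5 poll() → 75): queue <41,52>
after step 7 (op7 poll() → 41): queue <52>

op1; op2; op4; op3; op6; op5; op7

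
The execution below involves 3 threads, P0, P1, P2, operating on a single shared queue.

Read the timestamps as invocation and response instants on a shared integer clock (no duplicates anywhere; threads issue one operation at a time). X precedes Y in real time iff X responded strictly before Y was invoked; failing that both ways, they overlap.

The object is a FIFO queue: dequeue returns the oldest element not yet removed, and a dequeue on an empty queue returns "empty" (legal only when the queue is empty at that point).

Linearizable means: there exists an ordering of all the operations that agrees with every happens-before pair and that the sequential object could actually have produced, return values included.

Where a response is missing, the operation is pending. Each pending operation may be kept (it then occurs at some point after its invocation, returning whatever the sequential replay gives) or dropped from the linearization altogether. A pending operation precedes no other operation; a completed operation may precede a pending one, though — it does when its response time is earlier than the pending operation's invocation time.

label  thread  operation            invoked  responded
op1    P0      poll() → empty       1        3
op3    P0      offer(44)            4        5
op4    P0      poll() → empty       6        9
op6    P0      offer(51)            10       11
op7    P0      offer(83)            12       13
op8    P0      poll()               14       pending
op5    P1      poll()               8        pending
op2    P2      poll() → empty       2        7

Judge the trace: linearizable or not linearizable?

a witness: op1, op2, op3, op5, op4, op6, op7
step 1: op1 poll() → empty — queue <>
step 2: op2 poll() → empty — queue <>
step 3: op3 offer(44) — queue <44>
step 4: op5 poll() (pending, included) — queue <>
step 5: op4 poll() → empty — queue <>
step 6: op6 offer(51) — queue <51>
step 7: op7 offer(83) — queue <51,83>

linearizable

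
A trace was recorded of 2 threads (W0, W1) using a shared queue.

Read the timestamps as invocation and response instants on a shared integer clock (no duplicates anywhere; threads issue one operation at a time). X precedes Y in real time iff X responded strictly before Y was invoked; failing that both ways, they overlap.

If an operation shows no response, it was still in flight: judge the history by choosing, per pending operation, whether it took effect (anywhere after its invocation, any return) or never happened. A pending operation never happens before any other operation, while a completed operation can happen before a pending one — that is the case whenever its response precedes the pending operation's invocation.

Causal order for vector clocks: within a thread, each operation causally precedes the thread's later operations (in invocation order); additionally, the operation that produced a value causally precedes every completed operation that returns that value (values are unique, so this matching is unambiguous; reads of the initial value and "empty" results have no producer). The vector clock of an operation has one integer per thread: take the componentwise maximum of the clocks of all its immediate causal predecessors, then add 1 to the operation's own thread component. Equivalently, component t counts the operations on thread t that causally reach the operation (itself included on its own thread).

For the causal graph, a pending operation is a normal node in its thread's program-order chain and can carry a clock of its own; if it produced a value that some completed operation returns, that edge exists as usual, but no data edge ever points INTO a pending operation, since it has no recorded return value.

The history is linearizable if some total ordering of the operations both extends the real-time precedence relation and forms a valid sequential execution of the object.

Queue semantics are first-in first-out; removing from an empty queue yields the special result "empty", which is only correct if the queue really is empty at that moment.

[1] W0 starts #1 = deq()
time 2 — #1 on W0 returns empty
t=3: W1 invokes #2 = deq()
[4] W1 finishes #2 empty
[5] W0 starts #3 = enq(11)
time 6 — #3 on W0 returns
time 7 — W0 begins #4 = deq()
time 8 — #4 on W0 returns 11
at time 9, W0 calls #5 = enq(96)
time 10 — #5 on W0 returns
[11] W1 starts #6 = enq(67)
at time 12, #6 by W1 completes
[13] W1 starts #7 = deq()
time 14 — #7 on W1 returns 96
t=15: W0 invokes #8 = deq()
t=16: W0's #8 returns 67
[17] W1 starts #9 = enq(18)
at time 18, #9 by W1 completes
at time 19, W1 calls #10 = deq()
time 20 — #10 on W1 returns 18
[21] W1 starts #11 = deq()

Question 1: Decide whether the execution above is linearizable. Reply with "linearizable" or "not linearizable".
a witness: #1, #2, #3, #4, #5, #6, #7, #8, #9, #10
after step 1 (#1 deq() → empty): queue <>
after step 2 (#2 deq() → empty): queue <>
after step 3 (#3 enq(11)): queue <11>
after step 4 (#4 deq() → 11): queue <>
after step 5 (#5 enq(96)): queue <96>
after step 6 (#6 enq(67)): queue <96,67>
after step 7 (#7 deq() → 96): queue <67>
after step 8 (#8 deq() → 67): queue <>
after step 9 (#9 enq(18)): queue <18>
after step 10 (#10 deq() → 18): queue <>

linearizable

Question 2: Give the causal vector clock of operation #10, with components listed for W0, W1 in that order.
#2, invoked 3, has no incoming edges; only W1's bump applies → (0, 1)
#1, invoked 1, has no incoming edges; only W0's bump applies → (1, 0)
#6, invoked 11, takes VC(#2)=(0, 1) under max, adds 1 for W1 → (0, 2)
#3, invoked 5, takes VC(#1)=(1, 0) under max, adds 1 for W0 → (2, 0)
#4, invoked 7, takes VC(#3)=(2, 0) under max, adds 1 for W0 → (3, 0)
#5, invoked 9, takes VC(#4)=(3, 0) under max, adds 1 for W0 → (4, 0)
#7, invoked 13, takes VC(#5)=(4, 0), VC(#6)=(0, 2) under max, adds 1 for W1 → (4, 3)
#8, invoked 15, takes VC(#5)=(4, 0), VC(#6)=(0, 2) under max, adds 1 for W0 → (5, 2)
#9, invoked 17, takes VC(#7)=(4, 3) under max, adds 1 for W1 → (4, 4)
#10, invoked 19, takes VC(#9)=(4, 4) under max, adds 1 for W1 → (4, 5)
#11, invoked 21, takes VC(#10)=(4, 5) under max, adds 1 for W1 → (4, 6)
target: VC(#10) = (4, 5)

(4, 5)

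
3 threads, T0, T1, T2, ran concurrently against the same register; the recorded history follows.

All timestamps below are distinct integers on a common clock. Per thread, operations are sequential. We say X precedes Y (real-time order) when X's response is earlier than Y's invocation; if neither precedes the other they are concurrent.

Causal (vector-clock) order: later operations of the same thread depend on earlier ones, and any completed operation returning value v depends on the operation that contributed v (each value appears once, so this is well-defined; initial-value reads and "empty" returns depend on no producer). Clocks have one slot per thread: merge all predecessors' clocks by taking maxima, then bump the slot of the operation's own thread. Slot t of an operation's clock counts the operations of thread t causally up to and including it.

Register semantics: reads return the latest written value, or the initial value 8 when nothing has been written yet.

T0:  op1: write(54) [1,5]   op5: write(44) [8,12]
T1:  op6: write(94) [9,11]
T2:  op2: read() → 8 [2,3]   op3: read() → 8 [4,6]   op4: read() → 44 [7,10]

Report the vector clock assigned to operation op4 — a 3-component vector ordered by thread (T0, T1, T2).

op2, invoked 2, has no incoming edges; only T2's bump applies → (0, 0, 1)
op6, invoked 9, has no incoming edges; only T1's bump applies → (0, 1, 0)
op1, invoked 1, has no incoming edges; only T0's bump applies → (1, 0, 0)
merge at op3 (invoked 4): VC(op2)=(0, 0, 1), own-thread bump on T2 → (0, 0, 2)
merge at op5 (invoked 8): VC(op1)=(1, 0, 0), own-thread bump on T0 → (2, 0, 0)
merge at op4 (invoked 7): VC(op3)=(0, 0, 2), VC(op5)=(2, 0, 0), own-thread bump on T2 → (2, 0, 3)
target: VC(op4) = (2, 0, 3)

(2, 0, 3)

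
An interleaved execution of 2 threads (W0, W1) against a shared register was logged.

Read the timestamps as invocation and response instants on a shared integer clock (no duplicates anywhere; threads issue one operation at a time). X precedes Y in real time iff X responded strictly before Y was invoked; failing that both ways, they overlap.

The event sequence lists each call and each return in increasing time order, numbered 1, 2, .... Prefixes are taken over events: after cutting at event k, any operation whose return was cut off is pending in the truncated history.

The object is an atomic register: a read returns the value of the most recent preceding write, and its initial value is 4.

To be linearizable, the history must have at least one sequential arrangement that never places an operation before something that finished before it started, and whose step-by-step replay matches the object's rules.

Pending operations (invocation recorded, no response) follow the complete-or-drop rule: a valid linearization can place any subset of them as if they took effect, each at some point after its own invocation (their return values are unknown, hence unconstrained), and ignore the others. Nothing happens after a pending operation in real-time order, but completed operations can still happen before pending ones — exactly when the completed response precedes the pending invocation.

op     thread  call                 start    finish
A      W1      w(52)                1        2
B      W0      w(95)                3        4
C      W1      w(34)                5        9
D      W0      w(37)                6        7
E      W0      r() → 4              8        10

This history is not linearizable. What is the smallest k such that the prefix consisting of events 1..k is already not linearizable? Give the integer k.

10

events 1..9 are linearizable, e.g. via A, B, C, D:
step 1: A w(52) — value 52
step 2: B w(95) — value 95
step 3: C w(34) — value 34
step 4: D w(37) — value 37
include event 10 — E responding at 10 — and every candidate order breaks
e.g. A, B, C, D, E: illegal at step 5, since E r() → 4 cannot apply there
e.g. A, B, D, C, E: illegal at step 5, since E r() → 4 cannot apply there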